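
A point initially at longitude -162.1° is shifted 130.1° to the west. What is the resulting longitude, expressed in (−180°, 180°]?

+67.8°

Start at -162.1°; shift −130.1° → -292.2°.
-292.2° lies outside (−180°, 180°]; add 360° → +67.8°.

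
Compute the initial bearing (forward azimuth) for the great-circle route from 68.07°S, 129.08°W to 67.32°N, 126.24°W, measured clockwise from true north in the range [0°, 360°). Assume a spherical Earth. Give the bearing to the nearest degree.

2°

Δλ = -126.24 − -129.08 = 2.84°.
θ = atan2( sin Δλ · cos φ₂ , cos φ₁ · sin φ₂ − sin φ₁ · cos φ₂ · cos Δλ )
  = atan2(0.01910, 0.70184) = 1.559° → normalised to [0°, 360°): 1.559°.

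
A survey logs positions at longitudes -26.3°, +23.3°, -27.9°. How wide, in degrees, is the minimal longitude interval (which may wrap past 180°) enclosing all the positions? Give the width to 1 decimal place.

Sort the longitudes: -27.9°, -26.3°, +23.3°.
Eastward gaps between consecutive values (wrapping around): 1.6°, 49.6°, 308.8°.
Largest gap = 308.8° ⇒ minimal covering band is its complement: 360° − 308.8° = 51.2°.
Band runs from -27.9° eastward to +23.3°.

51.2°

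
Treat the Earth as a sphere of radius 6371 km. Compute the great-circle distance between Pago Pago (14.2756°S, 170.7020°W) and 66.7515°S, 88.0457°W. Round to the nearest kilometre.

Δλ = -88.0457 − -170.7020 = 82.6563°.
Δφ = -66.7515 − -14.2756 = -52.4759°.
a = sin²(Δφ/2) + cos φ₁ · cos φ₂ · sin²(Δλ/2) = 0.362270.
c = 2·atan2(√a, √(1−a)) = 1.29173 rad → d = 6371·c ≈ 8229.60 km.

8230 km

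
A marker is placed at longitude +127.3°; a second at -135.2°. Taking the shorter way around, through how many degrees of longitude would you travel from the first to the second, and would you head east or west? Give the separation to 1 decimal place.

97.5° east

Raw difference: -135.2 − 127.3 = -262.5°.
Normalise into (−180°, 180°]: -262.5° + 360° = 97.5°.
Positive ⇒ the second point lies to the east; separation 97.5°.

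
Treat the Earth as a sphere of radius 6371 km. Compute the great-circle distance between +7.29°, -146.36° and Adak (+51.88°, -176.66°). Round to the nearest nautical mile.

3066 nmi

Δλ = -176.66 − -146.36 = -30.30°.
Δφ = 51.88 − 7.29 = 44.59°.
a = sin²(Δφ/2) + cos φ₁ · cos φ₂ · sin²(Δλ/2) = 0.185749.
c = 2·atan2(√a, √(1−a)) = 0.89117 rad → d = 6371·c ≈ 5677.64 km ≈ 3065.68 nmi.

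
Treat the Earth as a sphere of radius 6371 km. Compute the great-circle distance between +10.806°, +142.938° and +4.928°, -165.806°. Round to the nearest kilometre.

Δλ = -165.806 − 142.938 = -308.744°; wrapped into (−180°, 180°]: 51.256°.
Δφ = 4.928 − 10.806 = -5.878°.
a = sin²(Δφ/2) + cos φ₁ · cos φ₂ · sin²(Δλ/2) = 0.185711.
c = 2·atan2(√a, √(1−a)) = 0.89107 rad → d = 6371·c ≈ 5677.03 km.

5677 km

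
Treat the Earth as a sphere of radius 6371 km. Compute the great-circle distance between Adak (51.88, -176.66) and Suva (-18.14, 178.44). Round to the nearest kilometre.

7800 km

Δλ = 178.44 − -176.66 = 355.10°; wrapped into (−180°, 180°]: -4.90°.
Δφ = -18.14 − 51.88 = -70.02°.
a = sin²(Δφ/2) + cos φ₁ · cos φ₂ · sin²(Δλ/2) = 0.330226.
c = 2·atan2(√a, √(1−a)) = 1.22436 rad → d = 6371·c ≈ 7800.40 km.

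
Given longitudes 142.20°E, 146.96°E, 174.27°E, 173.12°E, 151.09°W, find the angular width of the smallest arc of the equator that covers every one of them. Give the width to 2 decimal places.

Sort the longitudes: -151.09°, +142.20°, +146.96°, +173.12°, +174.27°.
Eastward gaps between consecutive values (wrapping around): 293.29°, 4.76°, 26.16°, 1.15°, 34.64°.
Largest gap = 293.29° ⇒ minimal covering band is its complement: 360° − 293.29° = 66.71°.
Band runs from +142.20° eastward to -151.09°, crossing the antimeridian.

66.71°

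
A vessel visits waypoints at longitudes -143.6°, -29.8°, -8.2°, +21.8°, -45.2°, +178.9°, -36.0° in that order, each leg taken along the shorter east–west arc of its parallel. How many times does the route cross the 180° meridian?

Leg 1: -143.6° → -29.8°, shortest Δλ = 113.8° (east) — does not cross 180°.
Leg 2: -29.8° → -8.2°, shortest Δλ = 21.6° (east) — does not cross 180°.
Leg 3: -8.2° → +21.8°, shortest Δλ = 30.0° (east) — does not cross 180°.
Leg 4: +21.8° → -45.2°, shortest Δλ = -67.0° (west) — does not cross 180°.
Leg 5: -45.2° → +178.9°, shortest Δλ = -135.9° (west) — crosses 180°.
Leg 6: +178.9° → -36.0°, shortest Δλ = 145.1° (east) — crosses 180°.
Total crossings: 2.

2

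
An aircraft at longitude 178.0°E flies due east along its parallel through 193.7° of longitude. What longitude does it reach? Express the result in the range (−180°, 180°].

11.7°E

Start at +178.0°; shift +193.7° → +371.7°.
+371.7° lies outside (−180°, 180°]; subtract 360° → +11.7°.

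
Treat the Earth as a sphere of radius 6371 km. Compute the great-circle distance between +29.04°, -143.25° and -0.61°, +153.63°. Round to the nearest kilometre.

7454 km

Δλ = 153.63 − -143.25 = 296.88°; wrapped into (−180°, 180°]: -63.12°.
Δφ = -0.61 − 29.04 = -29.65°.
a = sin²(Δφ/2) + cos φ₁ · cos φ₂ · sin²(Δλ/2) = 0.304954.
c = 2·atan2(√a, √(1−a)) = 1.17006 rad → d = 6371·c ≈ 7454.48 km.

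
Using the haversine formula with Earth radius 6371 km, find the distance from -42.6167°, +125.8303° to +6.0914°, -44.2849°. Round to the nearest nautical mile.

8552 nmi

Δλ = -44.2849 − 125.8303 = -170.1152°.
Δφ = 6.0914 − -42.6167 = 48.7081°.
a = sin²(Δφ/2) + cos φ₁ · cos φ₂ · sin²(Δλ/2) = 0.896366.
c = 2·atan2(√a, √(1−a)) = 2.48607 rad → d = 6371·c ≈ 15838.77 km ≈ 8552.25 nmi.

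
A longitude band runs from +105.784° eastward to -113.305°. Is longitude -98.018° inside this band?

No

Band width going east from +105.784° to -113.305°: ((-113.305 − 105.784) mod 360) = 140.911°.
Offset of -98.018° east of the west edge: ((-98.018 − 105.784) mod 360) = 156.198°.
156.198° > 140.911° ⇒ outside.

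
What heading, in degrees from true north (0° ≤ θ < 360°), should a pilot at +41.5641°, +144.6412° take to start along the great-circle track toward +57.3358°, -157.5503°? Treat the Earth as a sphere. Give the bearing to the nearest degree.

46°

Δλ = -157.5503 − 144.6412 = -302.1915°; wrapped into (−180°, 180°]: 57.8085°.
θ = atan2( sin Δλ · cos φ₂ , cos φ₁ · sin φ₂ − sin φ₁ · cos φ₂ · cos Δλ )
  = atan2(0.45675, 0.43912) = 46.127° → normalised to [0°, 360°): 46.127°.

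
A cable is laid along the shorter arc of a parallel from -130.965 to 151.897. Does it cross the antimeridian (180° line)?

Yes

Naïve |151.897 − -130.965| = 282.862° > 180°, so the shorter arc goes the other way round — across 180°.
Signed shortest Δλ = ((151.897 − -130.965 + 180) mod 360) − 180 = -77.138°.
Going west by 77.138° from -130.965° passes through 180° before reaching +151.897°.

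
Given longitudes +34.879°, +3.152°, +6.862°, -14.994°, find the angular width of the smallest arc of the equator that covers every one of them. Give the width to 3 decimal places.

49.873°

Sort the longitudes: -14.994°, +3.152°, +6.862°, +34.879°.
Eastward gaps between consecutive values (wrapping around): 18.146°, 3.710°, 28.017°, 310.127°.
Largest gap = 310.127° ⇒ minimal covering band is its complement: 360° − 310.127° = 49.873°.
Band runs from -14.994° eastward to +34.879°.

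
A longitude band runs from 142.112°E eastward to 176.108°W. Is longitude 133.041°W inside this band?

Band width going east from +142.112° to -176.108°: ((-176.108 − 142.112) mod 360) = 41.780°.
Offset of -133.041° east of the west edge: ((-133.041 − 142.112) mod 360) = 84.847°.
84.847° > 41.780° ⇒ outside.

No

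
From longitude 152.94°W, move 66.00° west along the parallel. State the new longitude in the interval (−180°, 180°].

Start at -152.94°; shift −66.00° → -218.94°.
-218.94° lies outside (−180°, 180°]; add 360° → +141.06°.

141.06°E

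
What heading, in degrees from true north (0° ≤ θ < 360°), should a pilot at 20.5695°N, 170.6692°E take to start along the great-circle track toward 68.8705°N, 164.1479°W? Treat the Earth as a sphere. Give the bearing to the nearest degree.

11°

Δλ = -164.1479 − 170.6692 = -334.8171°; wrapped into (−180°, 180°]: 25.1829°.
θ = atan2( sin Δλ · cos φ₂ , cos φ₁ · sin φ₂ − sin φ₁ · cos φ₂ · cos Δλ )
  = atan2(0.15339, 0.75869) = 11.430° → normalised to [0°, 360°): 11.430°.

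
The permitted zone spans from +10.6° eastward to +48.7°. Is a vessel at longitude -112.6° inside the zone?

Band width going east from +10.6° to +48.7°: ((48.7 − 10.6) mod 360) = 38.1°.
Offset of -112.6° east of the west edge: ((-112.6 − 10.6) mod 360) = 236.8°.
236.8° > 38.1° ⇒ outside.

No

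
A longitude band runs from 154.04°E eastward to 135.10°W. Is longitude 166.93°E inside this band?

Band width going east from +154.04° to -135.10°: ((-135.10 − 154.04) mod 360) = 70.86°.
Offset of +166.93° east of the west edge: ((166.93 − 154.04) mod 360) = 12.89°.
12.89° ≤ 70.86° ⇒ inside.

Yes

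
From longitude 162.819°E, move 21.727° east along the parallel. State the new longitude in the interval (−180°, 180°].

175.454°W

Start at +162.819°; shift +21.727° → +184.546°.
+184.546° lies outside (−180°, 180°]; subtract 360° → -175.454°.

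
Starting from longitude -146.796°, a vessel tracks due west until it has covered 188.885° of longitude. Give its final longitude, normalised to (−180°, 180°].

Start at -146.796°; shift −188.885° → -335.681°.
-335.681° lies outside (−180°, 180°]; add 360° → +24.319°.

+24.319°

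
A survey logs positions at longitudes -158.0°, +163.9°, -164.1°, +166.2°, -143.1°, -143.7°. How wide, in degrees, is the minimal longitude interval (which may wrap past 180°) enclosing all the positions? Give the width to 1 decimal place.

Sort the longitudes: -164.1°, -158.0°, -143.7°, -143.1°, +163.9°, +166.2°.
Eastward gaps between consecutive values (wrapping around): 6.1°, 14.3°, 0.6°, 307.0°, 2.3°, 29.7°.
Largest gap = 307.0° ⇒ minimal covering band is its complement: 360° − 307.0° = 53.0°.
Band runs from +163.9° eastward to -143.1°, crossing the antimeridian.

53.0°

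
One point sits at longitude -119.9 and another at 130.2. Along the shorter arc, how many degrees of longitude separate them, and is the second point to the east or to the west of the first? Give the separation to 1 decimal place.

Raw difference: 130.2 − -119.9 = 250.1°.
Normalise into (−180°, 180°]: 250.1° − 360° = -109.9°.
Negative ⇒ the second point lies to the west; separation 109.9°.

109.9° west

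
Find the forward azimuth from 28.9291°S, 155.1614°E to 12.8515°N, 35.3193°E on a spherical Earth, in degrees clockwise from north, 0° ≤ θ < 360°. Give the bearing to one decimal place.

267.3°

Δλ = 35.3193 − 155.1614 = -119.8421°.
θ = atan2( sin Δλ · cos φ₂ , cos φ₁ · sin φ₂ − sin φ₁ · cos φ₂ · cos Δλ )
  = atan2(-0.84567, -0.04001) = -92.709° → normalised to [0°, 360°): 267.291°.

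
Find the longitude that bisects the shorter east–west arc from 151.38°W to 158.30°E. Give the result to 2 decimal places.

Signed shortest Δλ from -151.38° to +158.30° is -50.32°.
Midpoint longitude = -151.38° + (-50.32°)/2 = -151.38° − 25.16° = -176.54°.
(The naïve average (-151.38 + +158.30)/2 = 3.46° is on the wrong side of the globe.)

176.54°W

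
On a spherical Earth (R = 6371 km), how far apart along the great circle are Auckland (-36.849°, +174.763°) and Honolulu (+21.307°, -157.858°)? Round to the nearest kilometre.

7076 km

Δλ = -157.858 − 174.763 = -332.621°; wrapped into (−180°, 180°]: 27.379°.
Δφ = 21.307 − -36.849 = 58.156°.
a = sin²(Δφ/2) + cos φ₁ · cos φ₂ · sin²(Δλ/2) = 0.277951.
c = 2·atan2(√a, √(1−a)) = 1.11063 rad → d = 6371·c ≈ 7075.82 km.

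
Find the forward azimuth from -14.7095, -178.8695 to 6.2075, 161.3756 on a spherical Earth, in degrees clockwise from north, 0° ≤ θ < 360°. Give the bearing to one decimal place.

315.5°

Δλ = 161.3756 − -178.8695 = 340.2451°; wrapped into (−180°, 180°]: -19.7549°.
θ = atan2( sin Δλ · cos φ₂ , cos φ₁ · sin φ₂ − sin φ₁ · cos φ₂ · cos Δλ )
  = atan2(-0.33602, 0.34216) = -44.481° → normalised to [0°, 360°): 315.519°.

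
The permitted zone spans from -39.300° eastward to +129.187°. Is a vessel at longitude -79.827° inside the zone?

No

Band width going east from -39.300° to +129.187°: ((129.187 − -39.300) mod 360) = 168.487°.
Offset of -79.827° east of the west edge: ((-79.827 − -39.300) mod 360) = 319.473°.
319.473° > 168.487° ⇒ outside.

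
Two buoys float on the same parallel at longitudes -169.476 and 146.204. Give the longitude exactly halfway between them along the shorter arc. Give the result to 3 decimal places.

+168.364°

Signed shortest Δλ from -169.476° to +146.204° is -44.320°.
Midpoint longitude = -169.476° + (-44.320°)/2 = -169.476° − 22.160° = -191.636°.
Normalise into (−180°, 180°]: +168.364°.
(The naïve average (-169.476 + +146.204)/2 = -11.636° is on the wrong side of the globe.)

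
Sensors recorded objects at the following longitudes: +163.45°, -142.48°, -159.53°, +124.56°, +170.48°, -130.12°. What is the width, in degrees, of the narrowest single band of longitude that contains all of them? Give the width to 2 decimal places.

105.32°

Sort the longitudes: -159.53°, -142.48°, -130.12°, +124.56°, +163.45°, +170.48°.
Eastward gaps between consecutive values (wrapping around): 17.05°, 12.36°, 254.68°, 38.89°, 7.03°, 29.99°.
Largest gap = 254.68° ⇒ minimal covering band is its complement: 360° − 254.68° = 105.32°.
Band runs from +124.56° eastward to -130.12°, crossing the antimeridian.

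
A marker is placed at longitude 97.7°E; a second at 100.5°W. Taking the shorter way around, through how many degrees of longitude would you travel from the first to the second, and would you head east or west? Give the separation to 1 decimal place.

Raw difference: -100.5 − 97.7 = -198.2°.
Normalise into (−180°, 180°]: -198.2° + 360° = 161.8°.
Positive ⇒ the second point lies to the east; separation 161.8°.

161.8° east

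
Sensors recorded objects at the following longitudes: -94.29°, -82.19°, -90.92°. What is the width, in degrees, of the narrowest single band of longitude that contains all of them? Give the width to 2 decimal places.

Sort the longitudes: -94.29°, -90.92°, -82.19°.
Eastward gaps between consecutive values (wrapping around): 3.37°, 8.73°, 347.90°.
Largest gap = 347.90° ⇒ minimal covering band is its complement: 360° − 347.90° = 12.10°.
Band runs from -94.29° eastward to -82.19°.

12.10°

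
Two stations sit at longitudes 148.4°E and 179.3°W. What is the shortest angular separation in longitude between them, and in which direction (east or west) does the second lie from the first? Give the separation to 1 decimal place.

Raw difference: -179.3 − 148.4 = -327.7°.
Normalise into (−180°, 180°]: -327.7° + 360° = 32.3°.
Positive ⇒ the second point lies to the east; separation 32.3°.

32.3° east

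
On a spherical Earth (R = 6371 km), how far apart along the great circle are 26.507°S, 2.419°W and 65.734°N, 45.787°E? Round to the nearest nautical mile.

5963 nmi

Δλ = 45.787 − -2.419 = 48.206°.
Δφ = 65.734 − -26.507 = 92.241°.
a = sin²(Δφ/2) + cos φ₁ · cos φ₂ · sin²(Δλ/2) = 0.580886.
c = 2·atan2(√a, √(1−a)) = 1.73328 rad → d = 6371·c ≈ 11042.74 km ≈ 5962.60 nmi.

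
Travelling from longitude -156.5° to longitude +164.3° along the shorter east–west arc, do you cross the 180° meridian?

Naïve |164.3 − -156.5| = 320.8° > 180°, so the shorter arc goes the other way round — across 180°.
Signed shortest Δλ = ((164.3 − -156.5 + 180) mod 360) − 180 = -39.2°.
Going west by 39.2° from -156.5° passes through 180° before reaching +164.3°.

Yes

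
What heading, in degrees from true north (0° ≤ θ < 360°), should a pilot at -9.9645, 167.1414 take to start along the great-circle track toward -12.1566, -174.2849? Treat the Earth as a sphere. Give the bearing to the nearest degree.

Δλ = -174.2849 − 167.1414 = -341.4263°; wrapped into (−180°, 180°]: 18.5737°.
θ = atan2( sin Δλ · cos φ₂ , cos φ₁ · sin φ₂ − sin φ₁ · cos φ₂ · cos Δλ )
  = atan2(0.31138, -0.04706) = 98.594° → normalised to [0°, 360°): 98.594°.

99°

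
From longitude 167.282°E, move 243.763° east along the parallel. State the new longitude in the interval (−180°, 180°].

Start at +167.282°; shift +243.763° → +411.045°.
+411.045° lies outside (−180°, 180°]; subtract 360° → +51.045°.

51.045°E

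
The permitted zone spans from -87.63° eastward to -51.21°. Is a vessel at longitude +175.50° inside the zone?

Band width going east from -87.63° to -51.21°: ((-51.21 − -87.63) mod 360) = 36.42°.
Offset of +175.50° east of the west edge: ((175.50 − -87.63) mod 360) = 263.13°.
263.13° > 36.42° ⇒ outside.

No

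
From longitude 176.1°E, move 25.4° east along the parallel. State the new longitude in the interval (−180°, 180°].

158.5°W

Start at +176.1°; shift +25.4° → +201.5°.
+201.5° lies outside (−180°, 180°]; subtract 360° → -158.5°.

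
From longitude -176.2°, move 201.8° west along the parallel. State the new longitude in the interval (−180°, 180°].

Start at -176.2°; shift −201.8° → -378.0°.
-378.0° lies outside (−180°, 180°]; add 360° → -18.0°.

-18.0°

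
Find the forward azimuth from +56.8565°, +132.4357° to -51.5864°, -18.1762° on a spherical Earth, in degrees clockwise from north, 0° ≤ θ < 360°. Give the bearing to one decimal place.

Δλ = -18.1762 − 132.4357 = -150.6119°.
θ = atan2( sin Δλ · cos φ₂ , cos φ₁ · sin φ₂ − sin φ₁ · cos φ₂ · cos Δλ )
  = atan2(-0.30490, 0.02490) = -85.331° → normalised to [0°, 360°): 274.669°.

274.7°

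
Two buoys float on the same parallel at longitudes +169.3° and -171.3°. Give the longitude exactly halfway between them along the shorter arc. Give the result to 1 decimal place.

+179.0°

Signed shortest Δλ from +169.3° to -171.3° is +19.4°.
Midpoint longitude = +169.3° + (+19.4°)/2 = +169.3° + 9.7° = +179.0°.
(The naïve average (+169.3 + -171.3)/2 = -1.0° is on the wrong side of the globe.)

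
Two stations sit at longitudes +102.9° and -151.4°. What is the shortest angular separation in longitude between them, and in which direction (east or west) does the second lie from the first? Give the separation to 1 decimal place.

Raw difference: -151.4 − 102.9 = -254.3°.
Normalise into (−180°, 180°]: -254.3° + 360° = 105.7°.
Positive ⇒ the second point lies to the east; separation 105.7°.

105.7° east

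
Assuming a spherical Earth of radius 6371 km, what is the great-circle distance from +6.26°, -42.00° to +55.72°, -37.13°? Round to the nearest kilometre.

Δλ = -37.13 − -42.00 = 4.87°.
Δφ = 55.72 − 6.26 = 49.46°.
a = sin²(Δφ/2) + cos φ₁ · cos φ₂ · sin²(Δλ/2) = 0.176021.
c = 2·atan2(√a, √(1−a)) = 0.86590 rad → d = 6371·c ≈ 5516.63 km.

5517 km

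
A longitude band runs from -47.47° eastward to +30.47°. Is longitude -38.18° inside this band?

Yes

Band width going east from -47.47° to +30.47°: ((30.47 − -47.47) mod 360) = 77.94°.
Offset of -38.18° east of the west edge: ((-38.18 − -47.47) mod 360) = 9.29°.
9.29° ≤ 77.94° ⇒ inside.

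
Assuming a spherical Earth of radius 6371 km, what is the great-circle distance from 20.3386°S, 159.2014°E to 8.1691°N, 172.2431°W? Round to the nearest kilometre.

Δλ = -172.2431 − 159.2014 = -331.4445°; wrapped into (−180°, 180°]: 28.5555°.
Δφ = 8.1691 − -20.3386 = 28.5077°.
a = sin²(Δφ/2) + cos φ₁ · cos φ₂ · sin²(Δλ/2) = 0.117076.
c = 2·atan2(√a, √(1−a)) = 0.69844 rad → d = 6371·c ≈ 4449.74 km.

4450 km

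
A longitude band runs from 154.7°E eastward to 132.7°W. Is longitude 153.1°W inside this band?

Band width going east from +154.7° to -132.7°: ((-132.7 − 154.7) mod 360) = 72.6°.
Offset of -153.1° east of the west edge: ((-153.1 − 154.7) mod 360) = 52.2°.
52.2° ≤ 72.6° ⇒ inside.

Yes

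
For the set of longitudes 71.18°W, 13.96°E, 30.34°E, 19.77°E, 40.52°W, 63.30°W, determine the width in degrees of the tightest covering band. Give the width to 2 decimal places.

101.52°

Sort the longitudes: -71.18°, -63.30°, -40.52°, +13.96°, +19.77°, +30.34°.
Eastward gaps between consecutive values (wrapping around): 7.88°, 22.78°, 54.48°, 5.81°, 10.57°, 258.48°.
Largest gap = 258.48° ⇒ minimal covering band is its complement: 360° − 258.48° = 101.52°.
Band runs from -71.18° eastward to +30.34°.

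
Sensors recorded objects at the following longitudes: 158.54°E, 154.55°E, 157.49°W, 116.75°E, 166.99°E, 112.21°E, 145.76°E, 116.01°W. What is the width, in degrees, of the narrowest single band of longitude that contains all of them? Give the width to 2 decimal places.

Sort the longitudes: -157.49°, -116.01°, +112.21°, +116.75°, +145.76°, +154.55°, +158.54°, +166.99°.
Eastward gaps between consecutive values (wrapping around): 41.48°, 228.22°, 4.54°, 29.01°, 8.79°, 3.99°, 8.45°, 35.52°.
Largest gap = 228.22° ⇒ minimal covering band is its complement: 360° − 228.22° = 131.78°.
Band runs from +112.21° eastward to -116.01°, crossing the antimeridian.

131.78°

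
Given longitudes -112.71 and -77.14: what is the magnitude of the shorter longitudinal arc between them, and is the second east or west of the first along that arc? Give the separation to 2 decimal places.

35.57° east

Raw difference: -77.14 − -112.71 = 35.57°.
Normalise into (−180°, 180°]: 35.57° stays 35.57°.
Positive ⇒ the second point lies to the east; separation 35.57°.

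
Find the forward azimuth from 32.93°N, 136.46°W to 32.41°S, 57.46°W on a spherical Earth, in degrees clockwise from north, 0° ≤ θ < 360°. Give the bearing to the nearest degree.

Δλ = -57.46 − -136.46 = 79.00°.
θ = atan2( sin Δλ · cos φ₂ , cos φ₁ · sin φ₂ − sin φ₁ · cos φ₂ · cos Δλ )
  = atan2(0.82872, -0.53743) = 122.964° → normalised to [0°, 360°): 122.964°.

123°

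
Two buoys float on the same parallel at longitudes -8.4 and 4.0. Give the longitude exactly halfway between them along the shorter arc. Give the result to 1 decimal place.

Signed shortest Δλ from -8.4° to +4.0° is +12.4°.
Midpoint longitude = -8.4° + (+12.4°)/2 = -8.4° + 6.2° = -2.2°.

-2.2°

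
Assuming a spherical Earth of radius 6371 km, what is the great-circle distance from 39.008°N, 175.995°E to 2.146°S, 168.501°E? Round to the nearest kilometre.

Δλ = 168.501 − 175.995 = -7.494°.
Δφ = -2.146 − 39.008 = -41.154°.
a = sin²(Δφ/2) + cos φ₁ · cos φ₂ · sin²(Δλ/2) = 0.126845.
c = 2·atan2(√a, √(1−a)) = 0.72829 rad → d = 6371·c ≈ 4639.96 km.

4640 km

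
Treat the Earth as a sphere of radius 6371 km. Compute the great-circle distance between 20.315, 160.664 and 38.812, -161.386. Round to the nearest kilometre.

4165 km

Δλ = -161.386 − 160.664 = -322.050°; wrapped into (−180°, 180°]: 37.950°.
Δφ = 38.812 − 20.315 = 18.497°.
a = sin²(Δφ/2) + cos φ₁ · cos φ₂ · sin²(Δλ/2) = 0.103088.
c = 2·atan2(√a, √(1−a)) = 0.65373 rad → d = 6371·c ≈ 4164.88 km.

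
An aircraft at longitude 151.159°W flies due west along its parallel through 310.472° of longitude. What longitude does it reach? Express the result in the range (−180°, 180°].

101.631°W

Start at -151.159°; shift −310.472° → -461.631°.
-461.631° lies outside (−180°, 180°]; add 360° → -101.631°.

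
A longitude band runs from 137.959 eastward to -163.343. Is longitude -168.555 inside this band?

Yes

Band width going east from +137.959° to -163.343°: ((-163.343 − 137.959) mod 360) = 58.698°.
Offset of -168.555° east of the west edge: ((-168.555 − 137.959) mod 360) = 53.486°.
53.486° ≤ 58.698° ⇒ inside.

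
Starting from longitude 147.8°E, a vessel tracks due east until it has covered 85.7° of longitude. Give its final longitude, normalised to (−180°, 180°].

Start at +147.8°; shift +85.7° → +233.5°.
+233.5° lies outside (−180°, 180°]; subtract 360° → -126.5°.

126.5°W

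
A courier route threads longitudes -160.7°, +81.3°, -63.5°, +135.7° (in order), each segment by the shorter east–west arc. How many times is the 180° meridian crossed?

2

Leg 1: -160.7° → +81.3°, shortest Δλ = -118.0° (west) — crosses 180°.
Leg 2: +81.3° → -63.5°, shortest Δλ = -144.8° (west) — does not cross 180°.
Leg 3: -63.5° → +135.7°, shortest Δλ = -160.8° (west) — crosses 180°.
Total crossings: 2.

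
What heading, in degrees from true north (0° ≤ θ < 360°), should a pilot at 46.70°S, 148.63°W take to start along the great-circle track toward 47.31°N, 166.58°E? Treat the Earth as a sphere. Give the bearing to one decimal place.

Δλ = 166.58 − -148.63 = 315.21°; wrapped into (−180°, 180°]: -44.79°.
θ = atan2( sin Δλ · cos φ₂ , cos φ₁ · sin φ₂ − sin φ₁ · cos φ₂ · cos Δλ )
  = atan2(-0.47768, 0.85430) = -29.212° → normalised to [0°, 360°): 330.788°.

330.8°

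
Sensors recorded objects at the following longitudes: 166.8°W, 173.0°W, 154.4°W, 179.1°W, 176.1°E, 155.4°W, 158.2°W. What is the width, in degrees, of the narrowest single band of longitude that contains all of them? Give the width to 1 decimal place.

Sort the longitudes: -179.1°, -173.0°, -166.8°, -158.2°, -155.4°, -154.4°, +176.1°.
Eastward gaps between consecutive values (wrapping around): 6.1°, 6.2°, 8.6°, 2.8°, 1.0°, 330.5°, 4.8°.
Largest gap = 330.5° ⇒ minimal covering band is its complement: 360° − 330.5° = 29.5°.
Band runs from +176.1° eastward to -154.4°, crossing the antimeridian.

29.5°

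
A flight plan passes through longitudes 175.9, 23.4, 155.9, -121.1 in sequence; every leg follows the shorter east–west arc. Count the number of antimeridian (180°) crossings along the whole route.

1

Leg 1: +175.9° → +23.4°, shortest Δλ = -152.5° (west) — does not cross 180°.
Leg 2: +23.4° → +155.9°, shortest Δλ = 132.5° (east) — does not cross 180°.
Leg 3: +155.9° → -121.1°, shortest Δλ = 83.0° (east) — crosses 180°.
Total crossings: 1.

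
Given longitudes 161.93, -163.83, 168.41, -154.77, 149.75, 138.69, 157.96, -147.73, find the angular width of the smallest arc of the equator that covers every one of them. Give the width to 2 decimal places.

Sort the longitudes: -163.83°, -154.77°, -147.73°, +138.69°, +149.75°, +157.96°, +161.93°, +168.41°.
Eastward gaps between consecutive values (wrapping around): 9.06°, 7.04°, 286.42°, 11.06°, 8.21°, 3.97°, 6.48°, 27.76°.
Largest gap = 286.42° ⇒ minimal covering band is its complement: 360° − 286.42° = 73.58°.
Band runs from +138.69° eastward to -147.73°, crossing the antimeridian.

73.58°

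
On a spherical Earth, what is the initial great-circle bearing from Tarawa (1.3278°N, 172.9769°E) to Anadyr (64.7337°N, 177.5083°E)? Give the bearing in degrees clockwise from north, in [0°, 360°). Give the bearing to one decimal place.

2.2°

Δλ = 177.5083 − 172.9769 = 4.5314°.
θ = atan2( sin Δλ · cos φ₂ , cos φ₁ · sin φ₂ − sin φ₁ · cos φ₂ · cos Δλ )
  = atan2(0.03372, 0.89423) = 2.160° → normalised to [0°, 360°): 2.160°.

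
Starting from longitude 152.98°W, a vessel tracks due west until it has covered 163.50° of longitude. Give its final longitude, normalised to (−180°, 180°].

Start at -152.98°; shift −163.50° → -316.48°.
-316.48° lies outside (−180°, 180°]; add 360° → +43.52°.

43.52°E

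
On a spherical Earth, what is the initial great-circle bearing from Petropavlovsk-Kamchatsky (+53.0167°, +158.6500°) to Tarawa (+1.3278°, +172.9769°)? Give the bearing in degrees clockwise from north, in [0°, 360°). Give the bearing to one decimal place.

162.0°

Δλ = 172.9769 − 158.6500 = 14.3269°.
θ = atan2( sin Δλ · cos φ₂ , cos φ₁ · sin φ₂ − sin φ₁ · cos φ₂ · cos Δλ )
  = atan2(0.24739, -0.75982) = 161.965° → normalised to [0°, 360°): 161.965°.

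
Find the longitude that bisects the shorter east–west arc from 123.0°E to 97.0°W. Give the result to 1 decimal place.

Signed shortest Δλ from +123.0° to -97.0° is +140.0°.
Midpoint longitude = +123.0° + (+140.0°)/2 = +123.0° + 70.0° = +193.0°.
Normalise into (−180°, 180°]: -167.0°.
(The naïve average (+123.0 + -97.0)/2 = 13.0° is on the wrong side of the globe.)

167.0°W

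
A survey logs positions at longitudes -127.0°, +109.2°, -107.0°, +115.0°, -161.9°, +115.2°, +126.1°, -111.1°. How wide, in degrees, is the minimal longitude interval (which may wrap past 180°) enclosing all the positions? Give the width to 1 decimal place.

143.8°

Sort the longitudes: -161.9°, -127.0°, -111.1°, -107.0°, +109.2°, +115.0°, +115.2°, +126.1°.
Eastward gaps between consecutive values (wrapping around): 34.9°, 15.9°, 4.1°, 216.2°, 5.8°, 0.2°, 10.9°, 72.0°.
Largest gap = 216.2° ⇒ minimal covering band is its complement: 360° − 216.2° = 143.8°.
Band runs from +109.2° eastward to -107.0°, crossing the antimeridian.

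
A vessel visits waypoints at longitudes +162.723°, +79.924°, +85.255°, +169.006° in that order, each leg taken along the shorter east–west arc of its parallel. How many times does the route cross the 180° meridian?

Leg 1: +162.723° → +79.924°, shortest Δλ = -82.799° (west) — does not cross 180°.
Leg 2: +79.924° → +85.255°, shortest Δλ = 5.331° (east) — does not cross 180°.
Leg 3: +85.255° → +169.006°, shortest Δλ = 83.751° (east) — does not cross 180°.
Total crossings: 0.

0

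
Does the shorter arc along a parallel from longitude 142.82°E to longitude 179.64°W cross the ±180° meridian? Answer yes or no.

Yes

Naïve |-179.64 − 142.82| = 322.46° > 180°, so the shorter arc goes the other way round — across 180°.
Signed shortest Δλ = ((-179.64 − 142.82 + 180) mod 360) − 180 = 37.54°.
Going east by 37.54° from +142.82° passes through 180° before reaching -179.64°.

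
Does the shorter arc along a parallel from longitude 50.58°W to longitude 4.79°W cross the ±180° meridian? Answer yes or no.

Signed shortest Δλ = ((-4.79 − -50.58 + 180) mod 360) − 180 = 45.79°.
Going east by 45.79° from -50.58° reaches -4.79° without touching 180°.

No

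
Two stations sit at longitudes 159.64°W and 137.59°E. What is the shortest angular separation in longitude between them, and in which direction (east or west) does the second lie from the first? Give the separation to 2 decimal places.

62.77° west

Raw difference: 137.59 − -159.64 = 297.23°.
Normalise into (−180°, 180°]: 297.23° − 360° = -62.77°.
Negative ⇒ the second point lies to the west; separation 62.77°.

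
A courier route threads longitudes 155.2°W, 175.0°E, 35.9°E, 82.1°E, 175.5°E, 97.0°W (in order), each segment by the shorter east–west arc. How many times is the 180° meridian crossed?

2

Leg 1: -155.2° → +175.0°, shortest Δλ = -29.8° (west) — crosses 180°.
Leg 2: +175.0° → +35.9°, shortest Δλ = -139.1° (west) — does not cross 180°.
Leg 3: +35.9° → +82.1°, shortest Δλ = 46.2° (east) — does not cross 180°.
Leg 4: +82.1° → +175.5°, shortest Δλ = 93.4° (east) — does not cross 180°.
Leg 5: +175.5° → -97.0°, shortest Δλ = 87.5° (east) — crosses 180°.
Total crossings: 2.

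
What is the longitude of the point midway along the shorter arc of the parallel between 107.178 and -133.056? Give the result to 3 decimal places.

Signed shortest Δλ from +107.178° to -133.056° is +119.766°.
Midpoint longitude = +107.178° + (+119.766°)/2 = +107.178° + 59.883° = +167.061°.
(The naïve average (+107.178 + -133.056)/2 = -12.939° is on the wrong side of the globe.)

+167.061°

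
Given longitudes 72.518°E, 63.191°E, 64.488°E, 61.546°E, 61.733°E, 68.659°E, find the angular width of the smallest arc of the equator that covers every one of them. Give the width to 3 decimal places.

10.972°

Sort the longitudes: +61.546°, +61.733°, +63.191°, +64.488°, +68.659°, +72.518°.
Eastward gaps between consecutive values (wrapping around): 0.187°, 1.458°, 1.297°, 4.171°, 3.859°, 349.028°.
Largest gap = 349.028° ⇒ minimal covering band is its complement: 360° − 349.028° = 10.972°.
Band runs from +61.546° eastward to +72.518°.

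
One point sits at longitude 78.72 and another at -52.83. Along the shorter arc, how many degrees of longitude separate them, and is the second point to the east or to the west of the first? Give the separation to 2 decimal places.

Raw difference: -52.83 − 78.72 = -131.55°.
Normalise into (−180°, 180°]: -131.55° stays -131.55°.
Negative ⇒ the second point lies to the west; separation 131.55°.

131.55° west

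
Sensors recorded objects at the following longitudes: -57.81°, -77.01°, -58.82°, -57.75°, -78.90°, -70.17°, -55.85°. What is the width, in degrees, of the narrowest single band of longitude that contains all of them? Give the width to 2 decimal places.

23.05°

Sort the longitudes: -78.90°, -77.01°, -70.17°, -58.82°, -57.81°, -57.75°, -55.85°.
Eastward gaps between consecutive values (wrapping around): 1.89°, 6.84°, 11.35°, 1.01°, 0.06°, 1.90°, 336.95°.
Largest gap = 336.95° ⇒ minimal covering band is its complement: 360° − 336.95° = 23.05°.
Band runs from -78.90° eastward to -55.85°.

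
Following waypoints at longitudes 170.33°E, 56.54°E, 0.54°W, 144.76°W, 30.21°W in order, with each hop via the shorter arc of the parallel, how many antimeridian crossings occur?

0

Leg 1: +170.33° → +56.54°, shortest Δλ = -113.79° (west) — does not cross 180°.
Leg 2: +56.54° → -0.54°, shortest Δλ = -57.08° (west) — does not cross 180°.
Leg 3: -0.54° → -144.76°, shortest Δλ = -144.22° (west) — does not cross 180°.
Leg 4: -144.76° → -30.21°, shortest Δλ = 114.55° (east) — does not cross 180°.
Total crossings: 0.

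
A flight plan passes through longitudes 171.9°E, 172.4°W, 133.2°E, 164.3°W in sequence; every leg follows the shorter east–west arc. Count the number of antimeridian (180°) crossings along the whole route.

Leg 1: +171.9° → -172.4°, shortest Δλ = 15.7° (east) — crosses 180°.
Leg 2: -172.4° → +133.2°, shortest Δλ = -54.4° (west) — crosses 180°.
Leg 3: +133.2° → -164.3°, shortest Δλ = 62.5° (east) — crosses 180°.
Total crossings: 3.

3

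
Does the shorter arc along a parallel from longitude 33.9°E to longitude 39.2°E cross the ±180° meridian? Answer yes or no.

Signed shortest Δλ = ((39.2 − 33.9 + 180) mod 360) − 180 = 5.3°.
Going east by 5.3° from +33.9° reaches +39.2° without touching 180°.

No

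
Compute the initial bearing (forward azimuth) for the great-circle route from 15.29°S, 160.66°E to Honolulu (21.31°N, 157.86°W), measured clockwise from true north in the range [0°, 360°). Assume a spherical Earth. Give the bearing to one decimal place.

Δλ = -157.86 − 160.66 = -318.52°; wrapped into (−180°, 180°]: 41.48°.
θ = atan2( sin Δλ · cos φ₂ , cos φ₁ · sin φ₂ − sin φ₁ · cos φ₂ · cos Δλ )
  = atan2(0.61707, 0.53461) = 49.096° → normalised to [0°, 360°): 49.096°.

49.1°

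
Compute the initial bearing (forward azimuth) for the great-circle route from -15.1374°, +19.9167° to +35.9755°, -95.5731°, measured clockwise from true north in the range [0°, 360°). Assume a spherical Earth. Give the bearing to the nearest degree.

Δλ = -95.5731 − 19.9167 = -115.4898°.
θ = atan2( sin Δλ · cos φ₂ , cos φ₁ · sin φ₂ − sin φ₁ · cos φ₂ · cos Δλ )
  = atan2(-0.73050, 0.47611) = -56.905° → normalised to [0°, 360°): 303.095°.

303°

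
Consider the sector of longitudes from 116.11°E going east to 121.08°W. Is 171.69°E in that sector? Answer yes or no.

Band width going east from +116.11° to -121.08°: ((-121.08 − 116.11) mod 360) = 122.81°.
Offset of +171.69° east of the west edge: ((171.69 − 116.11) mod 360) = 55.58°.
55.58° ≤ 122.81° ⇒ inside.

Yes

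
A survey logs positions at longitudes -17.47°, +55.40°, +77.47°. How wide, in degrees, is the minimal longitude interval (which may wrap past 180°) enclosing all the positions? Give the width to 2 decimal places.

Sort the longitudes: -17.47°, +55.40°, +77.47°.
Eastward gaps between consecutive values (wrapping around): 72.87°, 22.07°, 265.06°.
Largest gap = 265.06° ⇒ minimal covering band is its complement: 360° − 265.06° = 94.94°.
Band runs from -17.47° eastward to +77.47°.

94.94°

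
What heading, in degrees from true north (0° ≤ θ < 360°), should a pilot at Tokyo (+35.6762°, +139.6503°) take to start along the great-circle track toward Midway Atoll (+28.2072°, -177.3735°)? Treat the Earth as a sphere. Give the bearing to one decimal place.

89.2°

Δλ = -177.3735 − 139.6503 = -317.0238°; wrapped into (−180°, 180°]: 42.9762°.
θ = atan2( sin Δλ · cos φ₂ , cos φ₁ · sin φ₂ − sin φ₁ · cos φ₂ · cos Δλ )
  = atan2(0.60074, 0.00793) = 89.243° → normalised to [0°, 360°): 89.243°.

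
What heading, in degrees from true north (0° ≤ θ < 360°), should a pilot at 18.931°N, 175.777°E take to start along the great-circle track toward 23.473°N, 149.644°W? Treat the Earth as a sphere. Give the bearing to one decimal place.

Δλ = -149.644 − 175.777 = -325.421°; wrapped into (−180°, 180°]: 34.579°.
θ = atan2( sin Δλ · cos φ₂ , cos φ₁ · sin φ₂ − sin φ₁ · cos φ₂ · cos Δλ )
  = atan2(0.52058, 0.13176) = 75.797° → normalised to [0°, 360°): 75.797°.

75.8°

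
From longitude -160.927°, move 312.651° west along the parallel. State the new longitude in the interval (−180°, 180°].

Start at -160.927°; shift −312.651° → -473.578°.
-473.578° lies outside (−180°, 180°]; add 360° → -113.578°.

-113.578°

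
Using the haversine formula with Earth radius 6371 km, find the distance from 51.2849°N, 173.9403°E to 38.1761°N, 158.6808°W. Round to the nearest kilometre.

2584 km

Δλ = -158.6808 − 173.9403 = -332.6211°; wrapped into (−180°, 180°]: 27.3789°.
Δφ = 38.1761 − 51.2849 = -13.1088°.
a = sin²(Δφ/2) + cos φ₁ · cos φ₂ · sin²(Δλ/2) = 0.040567.
c = 2·atan2(√a, √(1−a)) = 0.40560 rad → d = 6371·c ≈ 2584.07 km.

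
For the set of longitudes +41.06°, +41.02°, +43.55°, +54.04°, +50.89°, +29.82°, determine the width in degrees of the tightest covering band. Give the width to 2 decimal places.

24.22°

Sort the longitudes: +29.82°, +41.02°, +41.06°, +43.55°, +50.89°, +54.04°.
Eastward gaps between consecutive values (wrapping around): 11.20°, 0.04°, 2.49°, 7.34°, 3.15°, 335.78°.
Largest gap = 335.78° ⇒ minimal covering band is its complement: 360° − 335.78° = 24.22°.
Band runs from +29.82° eastward to +54.04°.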